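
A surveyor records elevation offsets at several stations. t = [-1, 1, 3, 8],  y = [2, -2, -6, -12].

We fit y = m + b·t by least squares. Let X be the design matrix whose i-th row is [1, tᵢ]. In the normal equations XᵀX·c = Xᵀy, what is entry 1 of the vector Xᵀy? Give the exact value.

-18

Entry 1 ↔ basis 1, so (Xᵀy)_{1} = Σᵢ yᵢ = (1)·(2) + (1)·(-2) + (1)·(-6) + (1)·(-12) = -18.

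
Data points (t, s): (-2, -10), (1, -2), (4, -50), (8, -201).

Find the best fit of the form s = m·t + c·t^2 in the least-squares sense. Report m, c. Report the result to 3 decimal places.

From the data, Σt·t = 85, Σt·t^2 = 569, Σt^2·t^2 = 4369.
For Aᵀs: Σt·s = -1790, Σt^2·s = -13706.
AᵀA·[m, c]ᵀ = Aᵀs becomes [[85, 569]; [569, 4369]]·[m, c]ᵀ = [-1790, -13706]ᵀ.
Eliminating c: 4369·(row 1) − 569·(row 2) gives 47604·m = 4369·(-1790) − 569·(-13706) = -21796, so m = -5449/11901.
Then c = ((-13706) − 569·(-5449/11901))/4369 = -36625/11901.

m = -0.458, c = -3.077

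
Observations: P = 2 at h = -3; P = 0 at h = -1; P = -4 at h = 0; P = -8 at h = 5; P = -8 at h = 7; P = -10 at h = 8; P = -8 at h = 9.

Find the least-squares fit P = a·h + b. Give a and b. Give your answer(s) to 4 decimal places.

Sums needed: Σh·h = 229, Σh = 25, Σ1 = 7.
And Σh·P = -254, ΣP = -36.
XᵀX·[a, b]ᵀ = XᵀP becomes [[229, 25]; [25, 7]]·[a, b]ᵀ = [-254, -36]ᵀ.
det = 229·7 − 25² = 978.
a = ((-254)·7 − 25·(-36))/978 = -439/489; b = (229·(-36) − 25·(-254))/978 = -947/489.

a = -0.8978, b = -1.9366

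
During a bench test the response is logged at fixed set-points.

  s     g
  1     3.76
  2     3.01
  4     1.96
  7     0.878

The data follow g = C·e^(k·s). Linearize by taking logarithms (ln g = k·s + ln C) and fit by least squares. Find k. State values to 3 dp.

k = -0.242

With ln gᵢ as the transformed response and sᵢ as the regressor:
XᵀX = [[70.0000, 14.0000]; [14.0000, 4]], rhs = [5.3093, 2.9692]ᵀ  (here Σs = 14.0000, Σ(s)² = 70.0000, Σln g = 2.9692, Σs·ln g = 5.3093).
Slope k = (n·Σs·ln g − Σs·Σln g)/(n·Σ(s)² − (Σs)²) = (4·5.3093 − 14.0000·2.9692)/84.0000 = -0.24204; ln C = (Σln g − k·Σs)/n = 1.58944.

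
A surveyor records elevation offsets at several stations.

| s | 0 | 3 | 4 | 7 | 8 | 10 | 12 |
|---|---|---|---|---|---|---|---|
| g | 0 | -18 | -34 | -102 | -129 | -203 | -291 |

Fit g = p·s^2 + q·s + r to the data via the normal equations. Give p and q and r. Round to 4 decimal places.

Entries of MᵀM: Σs^2·s^2 = 37570, Σs^2·s = 3674, Σs^2 = 382, Σs·s = 382, Σs = 44, Σ1 = 7.
And Σs^2·g = -76164, Σs·g = -7458, Σg = -777.
MᵀM·[p, q, r]ᵀ = Mᵀg becomes [[37570, 3674, 382]; [3674, 382, 44]; [382, 44, 7]]·[p, q, r]ᵀ = [-76164, -7458, -777]ᵀ.
Inverting the 3×3 Gram matrix, [p, q, r]ᵀ = [-4588/2317, -1177/2317, 585/2317]ᵀ.

p = -1.9801, q = -0.5080, r = 0.2525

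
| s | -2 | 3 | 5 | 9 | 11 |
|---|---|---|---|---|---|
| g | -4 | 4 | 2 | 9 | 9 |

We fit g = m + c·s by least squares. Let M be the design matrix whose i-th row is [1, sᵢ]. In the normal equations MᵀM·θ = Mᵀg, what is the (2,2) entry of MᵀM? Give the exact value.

240

Row 2 ↔ basis s, column 2 ↔ basis s, so (MᵀM)_{2,2} = Σᵢ (s)·(s) = (-2)·(-2) + (3)·(3) + (5)·(5) + (9)·(9) + (11)·(11) = 240.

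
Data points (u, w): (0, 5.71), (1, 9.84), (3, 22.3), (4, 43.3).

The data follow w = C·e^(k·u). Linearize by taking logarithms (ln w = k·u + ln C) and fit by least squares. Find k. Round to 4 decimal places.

k = 0.4870

Let Y = ln w. Fitting Y = k·u + ln C by least squares:
Σu = 8.0000, Σ(u)² = 26.0000, Σln w = 10.9014, Σu·ln w = 26.6728.
Normal system: [[26.0000, 8.0000]; [8.0000, 4]]·[k, ln C]ᵀ = [26.6728, 10.9014]ᵀ.
Solving (det = 40.0000): k = 0.48700, ln C = 1.75135.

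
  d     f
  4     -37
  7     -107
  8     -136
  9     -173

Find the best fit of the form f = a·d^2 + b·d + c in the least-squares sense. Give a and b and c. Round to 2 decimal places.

a = -2.03, b = -0.69, c = -1.86

Sums needed: Σd^2·d^2 = 13314, Σd^2·d = 1648, Σd^2 = 210, Σd·d = 210, Σd = 28, Σ1 = 4.
And Σd^2·f = -28552, Σd·f = -3542, Σf = -453.
Normal equations: [[13314, 1648, 210]; [1648, 210, 28]; [210, 28, 4]]·[a, b, c]ᵀ = [-28552, -3542, -453]ᵀ.
Row-reducing yields a = -735/362, b = -124/181, c = -673/362.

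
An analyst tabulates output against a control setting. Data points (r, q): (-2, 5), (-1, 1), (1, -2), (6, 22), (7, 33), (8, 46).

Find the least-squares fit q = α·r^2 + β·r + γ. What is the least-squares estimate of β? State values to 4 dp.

β = -1.6095

Compute the Gram sums: Σr^2·r^2 = 7811, Σr^2·r = 1063, Σr^2 = 155, Σr·r = 155, Σr = 19, Σ1 = 6.
Right-hand side: Σr^2·q = 5372, Σr·q = 718, Σq = 105.
XᵀX·[α, β, γ]ᵀ = Xᵀq becomes [[7811, 1063, 155]; [1063, 155, 19]; [155, 19, 6]]·[α, β, γ]ᵀ = [5372, 718, 105]ᵀ.
Solving the 3×3 system (Gaussian elimination) gives α = 1091/1160, β = -1867/1160, γ = -17/10.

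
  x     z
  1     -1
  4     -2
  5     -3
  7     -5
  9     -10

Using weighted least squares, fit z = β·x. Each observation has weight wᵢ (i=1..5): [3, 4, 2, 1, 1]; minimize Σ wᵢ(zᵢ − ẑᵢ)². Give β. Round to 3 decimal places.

β = -0.769

Sums needed: Σwᵢ·x·x = 247.
Right-hand side: Σwᵢ·x·z = -190.
So MᵀWM·[β]ᵀ = MᵀWz: [[247]]·[β]ᵀ = [-190]ᵀ.
β = (-190)/247 = -0.769231.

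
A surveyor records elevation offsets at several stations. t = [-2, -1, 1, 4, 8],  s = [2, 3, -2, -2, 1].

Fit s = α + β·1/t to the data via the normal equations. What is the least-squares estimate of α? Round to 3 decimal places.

α = 0.332

The normal equations are: 5·α + (-1/8)·β = 2;  (-1/8)·α + (149/64)·β = -51/8.
Determinant 5·(149/64) − (-1/8)² = 93/8.
α = (2·(149/64) − (-1/8)·(-51/8))/(93/8) = 247/744; β = (5·(-51/8) − (-1/8)·2)/(93/8) = -253/93.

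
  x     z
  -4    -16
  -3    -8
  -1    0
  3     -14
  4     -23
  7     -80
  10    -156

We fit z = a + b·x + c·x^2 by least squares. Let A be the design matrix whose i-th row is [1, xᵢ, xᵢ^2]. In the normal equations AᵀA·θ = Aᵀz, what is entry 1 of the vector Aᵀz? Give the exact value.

Entry 1 ↔ basis 1, so (Aᵀz)_{1} = Σᵢ zᵢ = (1)·(-16) + (1)·(-8) + (1)·(0) + (1)·(-14) + (1)·(-23) + (1)·(-80) + (1)·(-156) = -297.

-297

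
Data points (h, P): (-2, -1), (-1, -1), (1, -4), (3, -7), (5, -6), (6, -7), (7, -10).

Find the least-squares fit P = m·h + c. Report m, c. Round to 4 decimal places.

The normal system AᵀA·[m, c]ᵀ = AᵀP is [[125, 19]; [19, 7]]·[m, c]ᵀ = [-164, -36]ᵀ.
Eliminating c: 7·(row 1) − 19·(row 2) gives 514·m = 7·(-164) − 19·(-36) = -464, so m = -232/257.
Then c = ((-36) − 19·(-232/257))/7 = -692/257.

m = -0.9027, c = -2.6926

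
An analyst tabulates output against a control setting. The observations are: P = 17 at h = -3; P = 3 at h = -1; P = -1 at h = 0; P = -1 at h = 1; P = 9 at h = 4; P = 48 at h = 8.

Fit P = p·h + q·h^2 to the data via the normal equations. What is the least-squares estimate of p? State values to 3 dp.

The normal equations are: 91·p + 549·q = 365;  549·p + 4435·q = 3371.
Eliminating q: 4435·(row 1) − 549·(row 2) gives 102184·p = 4435·365 − 549·3371 = -231904, so p = -28988/12773.
Then q = (3371 − 549·(-28988/12773))/4435 = 13297/12773.

p = -2.269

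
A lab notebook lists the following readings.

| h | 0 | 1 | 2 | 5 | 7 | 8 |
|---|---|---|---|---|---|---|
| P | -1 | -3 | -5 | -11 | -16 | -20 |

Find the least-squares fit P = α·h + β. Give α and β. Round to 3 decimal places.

α = -2.286, β = -0.571

Compute the Gram sums: Σh·h = 143, Σh = 23, Σ1 = 6.
Moment sums: Σh·P = -340, ΣP = -56.
So AᵀA·[α, β]ᵀ = AᵀP: [[143, 23]; [23, 6]]·[α, β]ᵀ = [-340, -56]ᵀ.
Eliminating β: 6·(row 1) − 23·(row 2) gives 329·α = 6·(-340) − 23·(-56) = -752, so α = -16/7.
Then β = ((-56) − 23·(-16/7))/6 = -4/7.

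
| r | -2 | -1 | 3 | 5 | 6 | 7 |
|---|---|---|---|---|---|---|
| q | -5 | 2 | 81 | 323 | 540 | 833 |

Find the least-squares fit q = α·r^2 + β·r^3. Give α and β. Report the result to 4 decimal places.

Forming AᵀA = [[4420, 27918]; [27918, 180724]] and Aᵀq = [69043, 444959]ᵀ gives AᵀA·[α, β]ᵀ = Aᵀq.
det = 4420·180724 − 27918² = 19385356.
α = (69043·180724 − 27918·444959)/19385356 = 27680885/9692678; β = (4420·444959 − 27918·69043)/19385356 = 19588153/9692678.

α = 2.8559, β = 2.0209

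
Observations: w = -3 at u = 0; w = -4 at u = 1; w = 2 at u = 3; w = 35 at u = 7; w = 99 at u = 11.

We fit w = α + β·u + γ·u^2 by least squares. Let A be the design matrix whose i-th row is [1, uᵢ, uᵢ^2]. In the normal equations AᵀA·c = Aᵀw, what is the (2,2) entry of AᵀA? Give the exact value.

Row 2 ↔ basis u, column 2 ↔ basis u, so (AᵀA)_{2,2} = Σᵢ (u)·(u) = (0)·(0) + (1)·(1) + (3)·(3) + (7)·(7) + (11)·(11) = 180.

180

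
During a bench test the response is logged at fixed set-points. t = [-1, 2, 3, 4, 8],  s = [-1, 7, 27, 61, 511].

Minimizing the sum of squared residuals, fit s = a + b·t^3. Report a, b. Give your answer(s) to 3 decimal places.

a = -0.935, b = 0.999

Compute the Gram sums: Σ1 = 5, Σt^3 = 610, Σt^3·t^3 = 267034.
For Mᵀs: Σs = 605, Σt^3·s = 266322.
So MᵀM·[a, b]ᵀ = Mᵀs: [[5, 610]; [610, 267034]]·[a, b]ᵀ = [605, 266322]ᵀ.
Eliminating b: 267034·(row 1) − 610·(row 2) gives 963070·a = 267034·605 − 610·266322 = -900850, so a = -90085/96307.
Then b = (266322 − 610·(-90085/96307))/267034 = 96256/96307.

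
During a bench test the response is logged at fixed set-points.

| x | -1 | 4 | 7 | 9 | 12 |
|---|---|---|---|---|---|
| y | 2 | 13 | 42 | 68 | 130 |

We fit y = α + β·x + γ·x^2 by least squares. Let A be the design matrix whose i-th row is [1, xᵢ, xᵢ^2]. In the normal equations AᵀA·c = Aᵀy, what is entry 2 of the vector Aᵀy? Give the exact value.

Entry 2 ↔ basis x, so (Aᵀy)_{2} = Σᵢ (x)·yᵢ = (-1)·(2) + (4)·(13) + (7)·(42) + (9)·(68) + (12)·(130) = 2516.

2516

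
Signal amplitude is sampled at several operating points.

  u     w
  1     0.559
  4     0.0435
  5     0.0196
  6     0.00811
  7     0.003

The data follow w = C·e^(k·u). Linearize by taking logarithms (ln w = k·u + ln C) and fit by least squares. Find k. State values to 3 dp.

k = -0.862

Linearized form: ln w = k·u + ln C. From the 5 transformed points,
Sums: Σu = 23.0000, Σ(u)² = 127.0000, Σln w = -18.2726, Σu·ln w = -102.3347.
Normal system: [[127.0000, 23.0000]; [23.0000, 5]]·[k, ln C]ᵀ = [-102.3347, -18.2726]ᵀ.
Δ = 127.0000·5 − (23.0000)² = 106.0000; k = (-102.3347·5 − 23.0000·-18.2726)/106.0000 = -0.86229, ln C = (127.0000·-18.2726 − 23.0000·-102.3347)/106.0000 = 0.31201.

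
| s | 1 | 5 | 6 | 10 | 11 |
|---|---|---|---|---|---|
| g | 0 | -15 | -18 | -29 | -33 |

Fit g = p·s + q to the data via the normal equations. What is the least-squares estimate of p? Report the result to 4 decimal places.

p = -3.2055

Compute the Gram sums: Σs·s = 283, Σs = 33, Σ1 = 5.
And Σs·g = -836, Σg = -95.
AᵀA·[p, q]ᵀ = Aᵀg becomes [[283, 33]; [33, 5]]·[p, q]ᵀ = [-836, -95]ᵀ.
Determinant 283·5 − 33² = 326.
p = ((-836)·5 − 33·(-95))/326 = -1045/326; q = (283·(-95) − 33·(-836))/326 = 703/326.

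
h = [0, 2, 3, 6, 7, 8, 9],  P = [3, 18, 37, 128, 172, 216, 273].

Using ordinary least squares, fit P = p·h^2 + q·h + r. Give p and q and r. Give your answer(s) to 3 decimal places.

The normal system MᵀM·[p, q, r]ᵀ = MᵀP is [[14451, 1835, 243]; [1835, 243, 35]; [243, 35, 7]]·[p, q, r]ᵀ = [49378, 6304, 847]ᵀ.
Inverting the 3×3 Gram matrix, [p, q, r]ᵀ = [2065/674, 3359/1348, 2943/1348]ᵀ.

p = 3.064, q = 2.492, r = 2.183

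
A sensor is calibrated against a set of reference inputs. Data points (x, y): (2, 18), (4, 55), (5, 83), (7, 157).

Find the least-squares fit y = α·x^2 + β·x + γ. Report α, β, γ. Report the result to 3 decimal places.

Compute the Gram sums: Σx^2·x^2 = 3298, Σx^2·x = 540, Σx^2 = 94, Σx·x = 94, Σx = 18, Σ1 = 4.
Right-hand side: Σx^2·y = 10720, Σx·y = 1770, Σy = 313.
Row-reducing yields α = 37/12, β = 3/52, γ = 863/156.

α = 3.083, β = 0.058, γ = 5.532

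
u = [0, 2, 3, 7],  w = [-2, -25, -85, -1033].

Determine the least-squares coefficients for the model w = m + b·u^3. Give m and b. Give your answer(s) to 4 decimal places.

Normal-equation sums: Σ1 = 4, Σu^3 = 378, Σu^3·u^3 = 118442.
Right-hand side: Σw = -1145, Σu^3·w = -356814.
det = 4·118442 − 378² = 330884.
m = ((-1145)·118442 − 378·(-356814))/330884 = -370199/165442; b = (4·(-356814) − 378·(-1145))/330884 = -497223/165442.

m = -2.2376, b = -3.0054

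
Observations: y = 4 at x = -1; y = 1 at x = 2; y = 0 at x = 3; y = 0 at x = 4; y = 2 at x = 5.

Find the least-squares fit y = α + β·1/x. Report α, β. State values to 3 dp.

Normal-equation sums: Σ1 = 5, Σ1/x = 17/60, Σ1/x·1/x = 5269/3600.
Moment sums: Σy = 7, Σ1/x·y = -31/10.
Δ = 5·(5269/3600) − (17/60)² = 3257/450.
α = (7·(5269/3600) − (17/60)·(-31/10))/(3257/450) = 40045/26056; β = (5·(-31/10) − (17/60)·7)/(3257/450) = -15735/6514.

α = 1.537, β = -2.416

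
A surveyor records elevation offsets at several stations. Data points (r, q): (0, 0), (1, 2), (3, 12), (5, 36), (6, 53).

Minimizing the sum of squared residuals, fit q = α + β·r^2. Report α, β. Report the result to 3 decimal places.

From the data, Σ1 = 5, Σr^2 = 71, Σr^2·r^2 = 2003.
For Mᵀq: Σq = 103, Σr^2·q = 2918.
MᵀM·[α, β]ᵀ = Mᵀq becomes [[5, 71]; [71, 2003]]·[α, β]ᵀ = [103, 2918]ᵀ.
Determinant 5·2003 − 71² = 4974.
α = (103·2003 − 71·2918)/4974 = -869/4974; β = (5·2918 − 71·103)/4974 = 7277/4974.

α = -0.175, β = 1.463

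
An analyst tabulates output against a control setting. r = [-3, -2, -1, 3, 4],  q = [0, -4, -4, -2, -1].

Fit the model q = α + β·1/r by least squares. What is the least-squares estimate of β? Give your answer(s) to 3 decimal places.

Normal-equation sums: Σ1 = 5, Σ1/r = -5/4, Σ1/r·1/r = 221/144.
Right-hand side: Σq = -11, Σ1/r·q = 61/12.
Normal equations: [[5, -5/4]; [-5/4, 221/144]]·[α, β]ᵀ = [-11, 61/12]ᵀ.
Eliminating β: (221/144)·(row 1) − (-5/4)·(row 2) gives (55/9)·α = (221/144)·(-11) − (-5/4)·(61/12) = -379/36, so α = -379/220.
Then β = ((61/12) − (-5/4)·(-379/220))/(221/144) = 21/11.

β = 1.909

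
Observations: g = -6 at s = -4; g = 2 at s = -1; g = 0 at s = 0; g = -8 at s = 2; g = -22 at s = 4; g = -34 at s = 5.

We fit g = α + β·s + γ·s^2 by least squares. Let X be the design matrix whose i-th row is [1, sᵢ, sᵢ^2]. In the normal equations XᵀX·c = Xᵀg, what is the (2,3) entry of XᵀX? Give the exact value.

132

Row 2 ↔ basis s, column 3 ↔ basis s^2, so (XᵀX)_{2,3} = Σᵢ (s)·(s^2) = (-4)·(16) + (-1)·(1) + (0)·(0) + (2)·(4) + (4)·(16) + (5)·(25) = 132.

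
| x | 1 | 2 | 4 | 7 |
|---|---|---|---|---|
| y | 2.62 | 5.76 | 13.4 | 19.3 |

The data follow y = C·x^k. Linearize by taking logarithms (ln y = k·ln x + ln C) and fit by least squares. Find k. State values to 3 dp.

Let Y = ln y. Fitting Y = k·ln x + ln C by least squares:
Σln x = 4.0254, Σ(ln x)² = 6.1888, Σln y = 8.2695, Σln x·ln y = 10.5715.
Equations: 6.1888·k + 4.0254·ln C = 10.5715;  4.0254·k + 4·ln C = 8.2695.
Solving (det = 8.5519): k = 1.05224, ln C = 1.00846.

k = 1.052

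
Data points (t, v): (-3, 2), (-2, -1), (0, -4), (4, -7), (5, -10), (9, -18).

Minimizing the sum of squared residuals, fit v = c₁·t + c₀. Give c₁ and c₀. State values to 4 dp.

Forming MᵀM = [[135, 13]; [13, 6]] and Mᵀv = [-244, -38]ᵀ gives MᵀM·[c₁, c₀]ᵀ = Mᵀv.
Eliminating c₀: 6·(row 1) − 13·(row 2) gives 641·c₁ = 6·(-244) − 13·(-38) = -970, so c₁ = -970/641.
Then c₀ = ((-38) − 13·(-970/641))/6 = -1958/641.

c₁ = -1.5133, c₀ = -3.0546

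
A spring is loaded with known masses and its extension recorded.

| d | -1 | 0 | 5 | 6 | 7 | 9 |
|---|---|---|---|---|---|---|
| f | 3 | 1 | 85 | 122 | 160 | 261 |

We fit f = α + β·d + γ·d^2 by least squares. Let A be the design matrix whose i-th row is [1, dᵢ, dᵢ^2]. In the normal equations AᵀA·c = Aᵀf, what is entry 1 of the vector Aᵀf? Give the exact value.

632

Entry 1 ↔ basis 1, so (Aᵀf)_{1} = Σᵢ fᵢ = (1)·(3) + (1)·(1) + (1)·(85) + (1)·(122) + (1)·(160) + (1)·(261) = 632.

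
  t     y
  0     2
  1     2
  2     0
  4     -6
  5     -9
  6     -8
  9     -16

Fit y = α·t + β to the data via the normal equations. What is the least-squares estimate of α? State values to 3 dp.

The normal system XᵀX·[α, β]ᵀ = Xᵀy is [[163, 27]; [27, 7]]·[α, β]ᵀ = [-259, -35]ᵀ.
det = 163·7 − 27² = 412.
α = ((-259)·7 − 27·(-35))/412 = -217/103; β = (163·(-35) − 27·(-259))/412 = 322/103.

α = -2.107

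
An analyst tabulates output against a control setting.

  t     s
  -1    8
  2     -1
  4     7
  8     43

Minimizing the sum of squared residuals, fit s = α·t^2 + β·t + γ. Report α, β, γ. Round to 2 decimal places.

α = 1.07, β = -3.57, γ = 3.04

With design matrix A, AᵀA = [[4369, 583, 85]; [583, 85, 13]; [85, 13, 4]] and Aᵀs = [2868, 362, 57]ᵀ.
Inverting the 3×3 Gram matrix, [α, β, γ]ᵀ = [2768/2577, -3069/859, 7825/2577]ᵀ.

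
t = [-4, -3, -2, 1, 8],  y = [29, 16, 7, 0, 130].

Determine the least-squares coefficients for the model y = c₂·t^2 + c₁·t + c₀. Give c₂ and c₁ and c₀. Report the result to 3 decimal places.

c₂ = 2.022, c₁ = 0.264, c₀ = -1.617

With design matrix A, AᵀA = [[4450, 414, 94]; [414, 94, 0]; [94, 0, 5]] and Aᵀy = [8956, 862, 182]ᵀ.
Inverting the 3×3 Gram matrix, [c₂, c₁, c₀]ᵀ = [204207/100984, 26665/100984, -81637/50492]ᵀ.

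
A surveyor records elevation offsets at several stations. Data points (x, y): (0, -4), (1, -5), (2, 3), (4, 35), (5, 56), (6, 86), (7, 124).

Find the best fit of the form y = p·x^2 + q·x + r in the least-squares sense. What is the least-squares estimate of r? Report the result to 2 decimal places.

r = -4.41

The normal equations are: 4595·p + 757·q + 131·r = 11139;  757·p + 131·q + 25·r = 1805;  131·p + 25·q + 7·r = 295.
(Σx^2·x^2 = 4595, Σx^2·x = 757, Σx^2 = 131, Σx·x = 131, Σx = 25, Σ1 = 7, Σx^2·y = 11139, Σx·y = 1805, Σy = 295.)
Solving the 3×3 system (Gaussian elimination) gives p = 7478/2541, q = -551/231, r = -534/121.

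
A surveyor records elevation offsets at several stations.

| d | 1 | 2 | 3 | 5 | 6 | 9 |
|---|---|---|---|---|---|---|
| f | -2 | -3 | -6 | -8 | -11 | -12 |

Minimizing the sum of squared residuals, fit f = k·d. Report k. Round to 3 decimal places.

Entries of MᵀM: Σd·d = 156.
Moment sums: Σd·f = -240.
Hence k = -240 / 156 ≈ -1.53846.

k = -1.538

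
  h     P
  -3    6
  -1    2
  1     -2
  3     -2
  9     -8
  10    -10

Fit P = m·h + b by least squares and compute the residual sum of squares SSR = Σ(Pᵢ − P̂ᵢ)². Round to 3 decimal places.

The normal equations are: 201·m + 19·b = -200;  19·m + 6·b = -14.
(Σh·h = 201, Σh = 19, Σ1 = 6, Σh·P = -200, ΣP = -14.)
det = 201·6 − 19² = 845.
m = ((-200)·6 − 19·(-14))/845 = -934/845; b = (201·(-14) − 19·(-200))/845 = 986/845.
Residuals: 1282/845, -46/169, -134/65, 126/845, 132/169, -96/845; SSR = 6144/845.

SSR = 7.271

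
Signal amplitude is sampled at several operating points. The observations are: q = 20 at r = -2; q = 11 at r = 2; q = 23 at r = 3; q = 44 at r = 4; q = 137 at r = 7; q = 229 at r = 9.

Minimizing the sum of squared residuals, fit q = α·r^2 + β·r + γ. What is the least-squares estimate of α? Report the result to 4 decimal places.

α = 3.0332

The normal equations are: 9331·α + 1163·β + 163·γ = 26297;  1163·α + 163·β + 23·γ = 3247;  163·α + 23·β + 6·γ = 464.
(Σr^2·r^2 = 9331, Σr^2·r = 1163, Σr^2 = 163, Σr·r = 163, Σr = 23, Σ1 = 6, Σr^2·q = 26297, Σr·q = 3247, Σq = 464.)
Row-reducing yields α = 234385/77272, β = -169405/77272, γ = 64407/19318.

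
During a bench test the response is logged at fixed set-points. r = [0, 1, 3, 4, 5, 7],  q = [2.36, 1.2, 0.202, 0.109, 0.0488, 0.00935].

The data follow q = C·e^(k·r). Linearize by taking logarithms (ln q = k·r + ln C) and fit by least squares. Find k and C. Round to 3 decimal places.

k = -0.792, C = 2.448

Taking logs, ln q = k·r + ln C, so regress ln q on r.
Σr = 20.0000, Σ(r)² = 100.0000, Σln q = -10.4673, Σr·ln q = -61.2885.
Equations: 100.0000·k + 20.0000·ln C = -61.2885;  20.0000·k + 6·ln C = -10.4673.
Slope k = (n·Σr·ln q − Σr·Σln q)/(n·Σ(r)² − (Σr)²) = (6·-61.2885 − 20.0000·-10.4673)/200.0000 = -0.79192; ln C = (Σln q − k·Σr)/n = 0.89520, so C = exp(0.89520) = 2.44782.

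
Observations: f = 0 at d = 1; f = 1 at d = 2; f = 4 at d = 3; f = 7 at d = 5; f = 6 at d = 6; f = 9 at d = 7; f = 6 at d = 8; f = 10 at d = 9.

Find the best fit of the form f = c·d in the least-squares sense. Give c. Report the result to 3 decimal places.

c = 1.063

Compute the Gram sums: Σd·d = 269.
Right-hand side: Σd·f = 286.
Normal equations: [[269]]·[c]ᵀ = [286]ᵀ.
Hence c = 286 / 269 ≈ 1.0632.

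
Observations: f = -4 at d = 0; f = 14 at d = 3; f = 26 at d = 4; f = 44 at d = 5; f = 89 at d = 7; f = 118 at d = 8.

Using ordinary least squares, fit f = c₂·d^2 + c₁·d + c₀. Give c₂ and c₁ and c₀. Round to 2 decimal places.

c₂ = 1.89, c₁ = 0.08, c₀ = -3.89

Sums needed: Σd^2·d^2 = 7459, Σd^2·d = 1071, Σd^2 = 163, Σd·d = 163, Σd = 27, Σ1 = 6.
And Σd^2·f = 13555, Σd·f = 1933, Σf = 287.
So XᵀX·[c₂, c₁, c₀]ᵀ = Xᵀf: [[7459, 1071, 163]; [1071, 163, 27]; [163, 27, 6]]·[c₂, c₁, c₀]ᵀ = [13555, 1933, 287]ᵀ.
Inverting the 3×3 Gram matrix, [c₂, c₁, c₀]ᵀ = [67373/35620, 539/7124, -34651/8905]ᵀ.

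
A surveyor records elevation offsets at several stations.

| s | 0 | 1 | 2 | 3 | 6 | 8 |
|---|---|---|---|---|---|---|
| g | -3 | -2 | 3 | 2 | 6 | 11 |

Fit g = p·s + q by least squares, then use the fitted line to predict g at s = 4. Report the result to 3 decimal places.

The normal equations are: 114·p + 20·q = 134;  20·p + 6·q = 17.
Determinant 114·6 − 20² = 284.
p = (134·6 − 20·17)/284 = 116/71; q = (114·17 − 20·134)/284 = -371/142.
At s = 4: ĝ = (116/71)·(4) + (-371/142)·(1) = 557/142.

ĝ = 3.923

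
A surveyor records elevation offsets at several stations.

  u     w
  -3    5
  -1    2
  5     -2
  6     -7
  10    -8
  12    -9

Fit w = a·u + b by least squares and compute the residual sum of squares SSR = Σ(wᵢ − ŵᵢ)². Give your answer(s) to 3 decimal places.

Compute the Gram sums: Σu·u = 315, Σu = 29, Σ1 = 6.
And Σu·w = -257, Σw = -19.
AᵀA·[a, b]ᵀ = Aᵀw becomes [[315, 29]; [29, 6]]·[a, b]ᵀ = [-257, -19]ᵀ.
Determinant 315·6 − 29² = 1049.
a = ((-257)·6 − 29·(-19))/1049 = -991/1049; b = (315·(-19) − 29·(-257))/1049 = 1468/1049.
Residuals: 804/1049, -361/1049, 1389/1049, -2865/1049, 50/1049, 983/1049; SSR = 11328/1049.

SSR = 10.799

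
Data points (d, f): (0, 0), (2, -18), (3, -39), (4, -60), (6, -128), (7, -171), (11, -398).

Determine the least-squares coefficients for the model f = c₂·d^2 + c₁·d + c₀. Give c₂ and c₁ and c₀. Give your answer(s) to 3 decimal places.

c₂ = -2.966, c₁ = -3.587, c₀ = 0.205

From the data, Σd^2·d^2 = 18691, Σd^2·d = 1989, Σd^2 = 235, Σd·d = 235, Σd = 33, Σ1 = 7.
And Σd^2·f = -62528, Σd·f = -6736, Σf = -814.
XᵀX·[c₂, c₁, c₀]ᵀ = Xᵀf becomes [[18691, 1989, 235]; [1989, 235, 33]; [235, 33, 7]]·[c₂, c₁, c₀]ᵀ = [-62528, -6736, -814]ᵀ.
Solving the 3×3 system (Gaussian elimination) gives c₂ = -211661/71358, c₁ = -85329/23786, c₀ = 7321/35679.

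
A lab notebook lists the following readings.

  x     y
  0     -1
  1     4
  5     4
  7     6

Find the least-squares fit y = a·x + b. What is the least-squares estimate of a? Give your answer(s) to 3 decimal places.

a = 0.725

The normal equations are: 75·a + 13·b = 66;  13·a + 4·b = 13.
Eliminating b: 4·(row 1) − 13·(row 2) gives 131·a = 4·66 − 13·13 = 95, so a = 95/131.
Then b = (13 − 13·(95/131))/4 = 117/131.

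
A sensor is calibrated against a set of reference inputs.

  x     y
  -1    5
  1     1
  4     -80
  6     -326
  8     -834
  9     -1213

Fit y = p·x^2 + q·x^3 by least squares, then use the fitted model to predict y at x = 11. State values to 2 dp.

ŷ = -2292.48

Entries of MᵀM: Σx^2·x^2 = 12211, Σx^2·x^3 = 100617, Σx^3·x^3 = 844339.
And Σx^2·y = -164639, Σx^3·y = -1386825.
Normal equations: [[12211, 100617]; [100617, 844339]]·[p, q]ᵀ = [-164639, -1386825]ᵀ.
Eliminating q: 844339·(row 1) − 100617·(row 2) gives 186442840·p = 844339·(-164639) − 100617·(-1386825) = 527042404, so p = 131760601/46610710.
Then q = ((-1386825) − 100617·(131760601/46610710))/844339 = -92259453/46610710.
At x = 11: ŷ = (131760601/46610710)·(121) + (-92259453/46610710)·(1331) = -53427149611/23305355.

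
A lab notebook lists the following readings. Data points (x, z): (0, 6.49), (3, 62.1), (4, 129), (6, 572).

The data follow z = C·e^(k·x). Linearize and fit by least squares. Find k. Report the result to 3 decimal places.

k = 0.746

With ln zᵢ as the transformed response and xᵢ as the regressor:
Over the data: Σx = 13.0000, Σ(x)² = 61.0000, Σln z = 17.2080, Σx·ln z = 69.9203.
Normal system: [[61.0000, 13.0000]; [13.0000, 4]]·[k, ln C]ᵀ = [69.9203, 17.2080]ᵀ.
Solving (det = 75.0000): k = 0.74637, ln C = 1.87628.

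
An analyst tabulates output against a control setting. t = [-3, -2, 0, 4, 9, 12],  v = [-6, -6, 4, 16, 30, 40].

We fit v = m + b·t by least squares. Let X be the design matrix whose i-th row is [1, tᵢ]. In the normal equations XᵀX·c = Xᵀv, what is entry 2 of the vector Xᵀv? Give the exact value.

844

Entry 2 ↔ basis t, so (Xᵀv)_{2} = Σᵢ (t)·vᵢ = (-3)·(-6) + (-2)·(-6) + (0)·(4) + (4)·(16) + (9)·(30) + (12)·(40) = 844.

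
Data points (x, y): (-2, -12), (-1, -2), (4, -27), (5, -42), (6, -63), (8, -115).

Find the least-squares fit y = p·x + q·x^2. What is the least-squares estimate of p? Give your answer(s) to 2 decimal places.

Normal-equation sums: Σx·x = 146, Σx·x^2 = 908, Σx^2·x^2 = 6290.
And Σx·y = -1590, Σx^2·y = -11160.
So AᵀA·[p, q]ᵀ = Aᵀy: [[146, 908]; [908, 6290]]·[p, q]ᵀ = [-1590, -11160]ᵀ.
Determinant 146·6290 − 908² = 93876.
p = ((-1590)·6290 − 908·(-11160))/93876 = 11015/7823; q = (146·(-11160) − 908·(-1590))/93876 = -15470/7823.

p = 1.41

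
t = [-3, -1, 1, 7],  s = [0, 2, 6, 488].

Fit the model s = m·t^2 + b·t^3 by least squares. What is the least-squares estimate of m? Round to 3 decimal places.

Compute the Gram sums: Σt^2·t^2 = 2484, Σt^2·t^3 = 16564, Σt^3·t^3 = 118380.
Moment sums: Σt^2·s = 23920, Σt^3·s = 167388.
Normal equations: [[2484, 16564]; [16564, 118380]]·[m, b]ᵀ = [23920, 167388]ᵀ.
Eliminating b: 118380·(row 1) − 16564·(row 2) gives 19689824·m = 118380·23920 − 16564·167388 = 59034768, so m = 3689673/1230614.
Then b = (167388 − 16564·(3689673/1230614))/118380 = 1223807/1230614.

m = 2.998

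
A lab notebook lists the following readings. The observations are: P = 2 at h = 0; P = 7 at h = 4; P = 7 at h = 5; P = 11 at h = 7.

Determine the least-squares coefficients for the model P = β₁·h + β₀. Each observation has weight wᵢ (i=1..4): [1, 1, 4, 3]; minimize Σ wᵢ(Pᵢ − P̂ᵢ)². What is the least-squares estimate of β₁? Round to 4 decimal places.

Entries of AᵀWA: Σwᵢ·h·h = 263, Σwᵢ·h = 45, Σwᵢ·1 = 9.
Moment sums: Σwᵢ·h·P = 399, Σwᵢ·P = 70.
Δ = 263·9 − 45² = 342.
β₁ = (399·9 − 45·70)/342 = 49/38; β₀ = (263·70 − 45·399)/342 = 455/342.

β₁ = 1.2895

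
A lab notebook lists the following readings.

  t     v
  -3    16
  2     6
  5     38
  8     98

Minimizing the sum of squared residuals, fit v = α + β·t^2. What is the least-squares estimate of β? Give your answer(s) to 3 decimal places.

β = 1.516

Sums needed: Σ1 = 4, Σt^2 = 102, Σt^2·t^2 = 4818.
And Σv = 158, Σt^2·v = 7390.
det = 4·4818 − 102² = 8868.
α = (158·4818 − 102·7390)/8868 = 622/739; β = (4·7390 − 102·158)/8868 = 3361/2217.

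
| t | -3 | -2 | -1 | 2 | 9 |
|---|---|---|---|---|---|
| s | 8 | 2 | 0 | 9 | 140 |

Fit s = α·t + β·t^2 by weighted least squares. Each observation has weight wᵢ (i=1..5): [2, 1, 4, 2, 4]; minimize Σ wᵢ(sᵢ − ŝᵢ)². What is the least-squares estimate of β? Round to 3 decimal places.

Compute the Gram sums: Σwᵢ·t·t = 358, Σwᵢ·t·t^2 = 2866, Σwᵢ·t^2·t^2 = 26458.
For AᵀWs: Σwᵢ·t·s = 5024, Σwᵢ·t^2·s = 45584.
So AᵀWA·[α, β]ᵀ = AᵀWs: [[358, 2866]; [2866, 26458]]·[α, β]ᵀ = [5024, 45584]ᵀ.
Determinant 358·26458 − 2866² = 1258008.
α = (5024·26458 − 2866·45584)/1258008 = 95052/52417; β = (358·45584 − 2866·5024)/1258008 = 80012/52417.

β = 1.526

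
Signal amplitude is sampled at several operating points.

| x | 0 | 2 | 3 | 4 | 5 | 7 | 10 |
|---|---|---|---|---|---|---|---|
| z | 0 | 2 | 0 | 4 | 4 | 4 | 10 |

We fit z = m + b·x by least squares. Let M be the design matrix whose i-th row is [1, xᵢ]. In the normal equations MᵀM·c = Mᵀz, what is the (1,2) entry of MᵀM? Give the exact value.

Row 1 ↔ basis 1, column 2 ↔ basis x, so (MᵀM)_{1,2} = Σᵢ x = (1)·(0) + (1)·(2) + (1)·(3) + (1)·(4) + (1)·(5) + (1)·(7) + (1)·(10) = 31.

31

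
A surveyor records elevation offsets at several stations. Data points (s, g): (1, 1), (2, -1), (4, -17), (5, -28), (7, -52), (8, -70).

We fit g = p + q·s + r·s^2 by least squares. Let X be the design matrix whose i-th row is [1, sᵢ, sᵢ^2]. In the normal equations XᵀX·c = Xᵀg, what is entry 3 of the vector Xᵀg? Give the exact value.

-8003

Entry 3 ↔ basis s^2, so (Xᵀg)_{3} = Σᵢ (s^2)·gᵢ = (1)·(1) + (4)·(-1) + (16)·(-17) + (25)·(-28) + (49)·(-52) + (64)·(-70) = -8003.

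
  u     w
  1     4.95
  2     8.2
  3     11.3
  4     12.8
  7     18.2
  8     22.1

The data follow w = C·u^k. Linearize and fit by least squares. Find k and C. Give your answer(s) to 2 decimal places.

Let Y = ln w. Fitting Y = k·ln u + ln C by least squares:
AᵀA = [[11.7199, 7.2034]; [7.2034, 6]], rhs = [19.7397, 14.6748]ᵀ  (here Σln u = 7.2034, Σ(ln u)² = 11.7199, Σln w = 14.6748, Σln u·ln w = 19.7397).
Solving (det = 18.4301): k = 0.69070, ln C = 1.61657, so C = exp(1.61657) = 5.03577.

k = 0.69, C = 5.04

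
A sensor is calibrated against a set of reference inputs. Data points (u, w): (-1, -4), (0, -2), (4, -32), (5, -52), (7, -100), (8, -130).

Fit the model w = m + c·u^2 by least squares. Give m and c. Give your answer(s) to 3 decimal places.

Compute the Gram sums: Σ1 = 6, Σu^2 = 155, Σu^2·u^2 = 7379.
And Σw = -320, Σu^2·w = -15036.
Δ = 6·7379 − 155² = 20249.
m = ((-320)·7379 − 155·(-15036))/20249 = -30700/20249; c = (6·(-15036) − 155·(-320))/20249 = -40616/20249.

m = -1.516, c = -2.006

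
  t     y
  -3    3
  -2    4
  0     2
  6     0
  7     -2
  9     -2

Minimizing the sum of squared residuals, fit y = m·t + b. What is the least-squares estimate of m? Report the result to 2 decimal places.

Compute the Gram sums: Σt·t = 179, Σt = 17, Σ1 = 6.
And Σt·y = -49, Σy = 5.
Δ = 179·6 − 17² = 785.
m = ((-49)·6 − 17·5)/785 = -379/785; b = (179·5 − 17·(-49))/785 = 1728/785.

m = -0.48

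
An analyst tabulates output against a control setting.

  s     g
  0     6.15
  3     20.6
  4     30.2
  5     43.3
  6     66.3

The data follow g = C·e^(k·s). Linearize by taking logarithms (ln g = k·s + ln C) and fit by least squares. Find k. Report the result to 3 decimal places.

k = 0.394

Let Y = ln g. Fitting Y = k·s + ln C by least squares:
Σs = 18.0000, Σ(s)² = 86.0000, Σln g = 16.2119, Σs·ln g = 66.7131.
Normal system: [[86.0000, 18.0000]; [18.0000, 5]]·[k, ln C]ᵀ = [66.7131, 16.2119]ᵀ.
Δ = 86.0000·5 − (18.0000)² = 106.0000; k = (66.7131·5 − 18.0000·16.2119)/106.0000 = 0.39388, ln C = (86.0000·16.2119 − 18.0000·66.7131)/106.0000 = 1.82443.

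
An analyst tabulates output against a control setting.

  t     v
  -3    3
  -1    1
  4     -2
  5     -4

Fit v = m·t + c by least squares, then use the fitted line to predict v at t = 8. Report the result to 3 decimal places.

v̂ = -5.855

The normal equations are: 51·m + 5·c = -38;  5·m + 4·c = -2.
Eliminating c: 4·(row 1) − 5·(row 2) gives 179·m = 4·(-38) − 5·(-2) = -142, so m = -142/179.
Then c = ((-2) − 5·(-142/179))/4 = 88/179.
At t = 8: v̂ = (-142/179)·(8) + (88/179)·(1) = -1048/179.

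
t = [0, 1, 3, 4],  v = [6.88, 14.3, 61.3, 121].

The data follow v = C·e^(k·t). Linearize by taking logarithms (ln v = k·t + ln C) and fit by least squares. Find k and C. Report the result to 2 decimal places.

Linearized form: ln v = k·t + ln C. From the 4 transformed points,
AᵀA = [[26.0000, 8.0000]; [8.0000, 4]], rhs = [34.1908, 13.5004]ᵀ  (here Σt = 8.0000, Σ(t)² = 26.0000, Σln v = 13.5004, Σt·ln v = 34.1908).
Δ = 26.0000·4 − (8.0000)² = 40.0000; k = (34.1908·4 − 8.0000·13.5004)/40.0000 = 0.71899, ln C = (26.0000·13.5004 − 8.0000·34.1908)/40.0000 = 1.93714, so C = exp(1.93714) = 6.93887.

k = 0.72, C = 6.94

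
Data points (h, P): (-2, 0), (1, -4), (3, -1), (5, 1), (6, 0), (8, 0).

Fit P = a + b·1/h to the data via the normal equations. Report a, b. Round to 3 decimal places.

a = -0.044, b = -2.821

Compute the Gram sums: Σ1 = 6, Σ1/h = 53/40, Σ1/h·1/h = 20801/14400.
Moment sums: ΣP = -4, Σ1/h·P = -62/15.
XᵀX·[a, b]ᵀ = XᵀP becomes [[6, 53/40]; [53/40, 20801/14400]]·[a, b]ᵀ = [-4, -62/15]ᵀ.
Determinant 6·(20801/14400) − (53/40)² = 1327/192.
a = ((-4)·(20801/14400) − (53/40)·(-62/15))/(1327/192) = -868/19905; b = (6·(-62/15) − (53/40)·(-4))/(1327/192) = -3744/1327.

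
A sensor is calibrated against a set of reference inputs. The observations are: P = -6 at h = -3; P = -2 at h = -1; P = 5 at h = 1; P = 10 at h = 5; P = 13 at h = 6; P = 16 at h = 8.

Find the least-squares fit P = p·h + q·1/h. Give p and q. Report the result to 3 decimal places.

p = 2.003, q = 1.435

Normal-equation sums: Σh·h = 136, Σh·1/h = 6, Σ1/h·1/h = 31601/14400.
Moment sums: Σh·P = 281, Σ1/h·P = 91/6.
det = 136·(31601/14400) − 6² = 472417/1800.
p = (281·(31601/14400) − 6·(91/6))/(472417/1800) = 7569481/3779336; q = (136·(91/6) − 6·281)/(472417/1800) = 678000/472417.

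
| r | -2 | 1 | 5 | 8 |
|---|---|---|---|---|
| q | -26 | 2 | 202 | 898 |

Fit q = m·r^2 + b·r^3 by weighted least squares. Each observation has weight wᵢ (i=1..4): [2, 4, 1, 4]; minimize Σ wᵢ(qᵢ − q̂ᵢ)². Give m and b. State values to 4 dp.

m = -1.9912, b = 2.0030

MᵀWM·[m, b]ᵀ = MᵀWq reads: 17045·m + 134137·b = 234738;  134137·m + 1064333·b = 1864778.
Eliminating b: 1064333·(row 1) − 134137·(row 2) gives 148821216·m = 1064333·234738 − 134137·1864778 = -296326832, so m = -18520427/9301326.
Then b = (1864778 − 134137·(-18520427/9301326))/1064333 = 18630619/9301326.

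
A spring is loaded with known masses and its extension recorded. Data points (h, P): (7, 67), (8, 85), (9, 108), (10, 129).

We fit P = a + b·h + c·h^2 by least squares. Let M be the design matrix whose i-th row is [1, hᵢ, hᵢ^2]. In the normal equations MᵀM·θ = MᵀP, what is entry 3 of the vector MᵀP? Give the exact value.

Entry 3 ↔ basis h^2, so (MᵀP)_{3} = Σᵢ (h^2)·Pᵢ = (49)·(67) + (64)·(85) + (81)·(108) + (100)·(129) = 30371.

30371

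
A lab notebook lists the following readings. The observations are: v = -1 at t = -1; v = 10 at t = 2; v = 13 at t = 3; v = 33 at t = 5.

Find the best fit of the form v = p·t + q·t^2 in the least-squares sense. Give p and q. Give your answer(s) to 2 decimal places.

Normal-equation sums: Σt·t = 39, Σt·t^2 = 159, Σt^2·t^2 = 723.
For Mᵀv: Σt·v = 225, Σt^2·v = 981.
MᵀM·[p, q]ᵀ = Mᵀv becomes [[39, 159]; [159, 723]]·[p, q]ᵀ = [225, 981]ᵀ.
Determinant 39·723 − 159² = 2916.
p = (225·723 − 159·981)/2916 = 62/27; q = (39·981 − 159·225)/2916 = 23/27.

p = 2.30, q = 0.85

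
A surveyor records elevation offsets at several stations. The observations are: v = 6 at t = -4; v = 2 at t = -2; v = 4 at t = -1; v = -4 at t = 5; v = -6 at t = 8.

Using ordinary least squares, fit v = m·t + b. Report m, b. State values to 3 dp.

m = -0.996, b = 1.595

Entries of MᵀM: Σt·t = 110, Σt = 6, Σ1 = 5.
Right-hand side: Σt·v = -100, Σv = 2.
MᵀM·[m, b]ᵀ = Mᵀv becomes [[110, 6]; [6, 5]]·[m, b]ᵀ = [-100, 2]ᵀ.
Eliminating b: 5·(row 1) − 6·(row 2) gives 514·m = 5·(-100) − 6·2 = -512, so m = -256/257.
Then b = (2 − 6·(-256/257))/5 = 410/257.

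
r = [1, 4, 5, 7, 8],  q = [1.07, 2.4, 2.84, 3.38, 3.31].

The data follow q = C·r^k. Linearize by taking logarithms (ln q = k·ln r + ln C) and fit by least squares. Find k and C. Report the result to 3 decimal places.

With ln qᵢ as the transformed response and ln rᵢ as the regressor:
Σln r = 7.0211, Σ(ln r)² = 12.6227, Σln q = 4.4018, Σln r·ln q = 7.7525.
Normal system: [[12.6227, 7.0211]; [7.0211, 5]]·[k, ln C]ᵀ = [7.7525, 4.4018]ᵀ.
Δ = 12.6227·5 − (7.0211)² = 13.8181; k = (7.7525·5 − 7.0211·4.4018)/13.8181 = 0.56862, ln C = (12.6227·4.4018 − 7.0211·7.7525)/13.8181 = 0.08189, so C = exp(0.08189) = 1.08534.

k = 0.569, C = 1.085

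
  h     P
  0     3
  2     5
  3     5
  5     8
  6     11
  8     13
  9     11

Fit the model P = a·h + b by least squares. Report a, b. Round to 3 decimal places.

Setting ∂/∂a … = 0 gives: 219·a + 33·b = 334;  33·a + 7·b = 56.
det = 219·7 − 33² = 444.
a = (334·7 − 33·56)/444 = 245/222; b = (219·56 − 33·334)/444 = 207/74.

a = 1.104, b = 2.797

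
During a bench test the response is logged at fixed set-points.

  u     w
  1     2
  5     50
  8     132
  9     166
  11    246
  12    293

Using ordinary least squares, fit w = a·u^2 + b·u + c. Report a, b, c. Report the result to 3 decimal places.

Setting ∂/∂a … = 0 gives: 46660·a + 4426·b + 436·c = 95104;  4426·a + 436·b + 46·c = 9024;  436·a + 46·b + 6·c = 889.
(Σu^2·u^2 = 46660, Σu^2·u = 4426, Σu^2 = 436, Σu·u = 436, Σu = 46, Σ1 = 6, Σu^2·w = 95104, Σu·w = 9024, Σw = 889.)
Inverting the 3×3 Gram matrix, [a, b, c]ᵀ = [1795/894, 178/447, -235/298]ᵀ.

a = 2.008, b = 0.398, c = -0.789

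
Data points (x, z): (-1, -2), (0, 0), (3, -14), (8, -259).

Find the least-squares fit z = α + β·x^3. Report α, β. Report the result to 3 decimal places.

α = -0.978, β = -0.504

The normal system AᵀA·[α, β]ᵀ = Aᵀz is [[4, 538]; [538, 262874]]·[α, β]ᵀ = [-275, -132984]ᵀ.
det = 4·262874 − 538² = 762052.
α = ((-275)·262874 − 538·(-132984))/762052 = -10067/10298; β = (4·(-132984) − 538·(-275))/762052 = -5189/10298.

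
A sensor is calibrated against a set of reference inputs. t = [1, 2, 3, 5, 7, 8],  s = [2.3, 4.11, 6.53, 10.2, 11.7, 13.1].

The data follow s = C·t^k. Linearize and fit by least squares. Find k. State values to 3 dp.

With ln sᵢ as the transformed response and ln tᵢ as the regressor:
XᵀX = [[12.3883, 7.4265]; [7.4265, 6]], rhs = [16.9146, 11.4773]ᵀ  (here Σln t = 7.4265, Σ(ln t)² = 12.3883, Σln s = 11.4773, Σln t·ln s = 16.9146).
Solving (det = 19.1764): k = 0.84744, ln C = 0.86396.

k = 0.847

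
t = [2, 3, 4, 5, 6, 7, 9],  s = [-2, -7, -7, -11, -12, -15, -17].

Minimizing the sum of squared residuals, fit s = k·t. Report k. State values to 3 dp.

k = -1.991

Normal-equation sums: Σt·t = 220.
And Σt·s = -438.
k = (-438)/220 = -1.99091.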